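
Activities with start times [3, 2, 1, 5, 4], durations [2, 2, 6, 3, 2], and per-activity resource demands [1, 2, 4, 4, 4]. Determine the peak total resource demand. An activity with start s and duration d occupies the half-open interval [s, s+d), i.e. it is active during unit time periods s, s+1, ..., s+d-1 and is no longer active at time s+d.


Each activity i is active on [start_i, start_i + duration_i).
Compute total resource usage per time slot:
  t=0: active resources = [], total = 0
  t=1: active resources = [4], total = 4
  t=2: active resources = [2, 4], total = 6
  t=3: active resources = [1, 2, 4], total = 7
  t=4: active resources = [1, 4, 4], total = 9
  t=5: active resources = [4, 4, 4], total = 12
  t=6: active resources = [4, 4], total = 8
  t=7: active resources = [4], total = 4
Peak resource demand = 12

12


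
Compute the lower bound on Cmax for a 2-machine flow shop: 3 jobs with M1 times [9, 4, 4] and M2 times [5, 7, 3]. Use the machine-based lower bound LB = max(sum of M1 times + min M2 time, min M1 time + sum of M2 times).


LB1 = sum(M1 times) + min(M2 times) = 17 + 3 = 20
LB2 = min(M1 times) + sum(M2 times) = 4 + 15 = 19
Lower bound = max(LB1, LB2) = max(20, 19) = 20

20


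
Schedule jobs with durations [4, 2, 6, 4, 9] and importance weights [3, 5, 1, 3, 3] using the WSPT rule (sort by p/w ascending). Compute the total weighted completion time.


Compute p/w ratios and sort ascending (WSPT): [(2, 5), (4, 3), (4, 3), (9, 3), (6, 1)]
Compute weighted completion times:
  Job (p=2,w=5): C=2, w*C=5*2=10
  Job (p=4,w=3): C=6, w*C=3*6=18
  Job (p=4,w=3): C=10, w*C=3*10=30
  Job (p=9,w=3): C=19, w*C=3*19=57
  Job (p=6,w=1): C=25, w*C=1*25=25
Total weighted completion time = 140

140


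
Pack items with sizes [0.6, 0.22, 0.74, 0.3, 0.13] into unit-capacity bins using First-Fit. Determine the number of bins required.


Place items sequentially using First-Fit:
  Item 0.6 -> new Bin 1
  Item 0.22 -> Bin 1 (now 0.82)
  Item 0.74 -> new Bin 2
  Item 0.3 -> new Bin 3
  Item 0.13 -> Bin 1 (now 0.95)
Total bins used = 3

3


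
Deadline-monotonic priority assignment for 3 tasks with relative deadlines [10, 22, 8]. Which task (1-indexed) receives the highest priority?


Sort tasks by relative deadline (ascending):
  Task 3: deadline = 8
  Task 1: deadline = 10
  Task 2: deadline = 22
Priority order (highest first): [3, 1, 2]
Highest priority task = 3

3


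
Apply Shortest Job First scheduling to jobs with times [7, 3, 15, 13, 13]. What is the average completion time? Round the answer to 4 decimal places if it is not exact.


SJF order (ascending): [3, 7, 13, 13, 15]
Completion times:
  Job 1: burst=3, C=3
  Job 2: burst=7, C=10
  Job 3: burst=13, C=23
  Job 4: burst=13, C=36
  Job 5: burst=15, C=51
Average completion = 123/5 = 24.6

24.6


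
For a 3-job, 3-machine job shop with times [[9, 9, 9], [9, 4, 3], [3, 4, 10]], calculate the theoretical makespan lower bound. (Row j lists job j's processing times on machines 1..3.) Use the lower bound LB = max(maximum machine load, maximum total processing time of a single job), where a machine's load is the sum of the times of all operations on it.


Machine loads:
  Machine 1: 9 + 9 + 3 = 21
  Machine 2: 9 + 4 + 4 = 17
  Machine 3: 9 + 3 + 10 = 22
Max machine load = 22
Job totals:
  Job 1: 27
  Job 2: 16
  Job 3: 17
Max job total = 27
Lower bound = max(22, 27) = 27

27


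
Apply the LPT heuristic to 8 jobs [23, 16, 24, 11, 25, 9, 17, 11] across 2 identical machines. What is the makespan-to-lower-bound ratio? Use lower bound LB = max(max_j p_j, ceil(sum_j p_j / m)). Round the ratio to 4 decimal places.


LPT order: [25, 24, 23, 17, 16, 11, 11, 9]
Machine loads after assignment: [69, 67]
LPT makespan = 69
Lower bound = max(max_job, ceil(total/2)) = max(25, 68) = 68
Ratio = 69 / 68 = 1.0147

1.0147


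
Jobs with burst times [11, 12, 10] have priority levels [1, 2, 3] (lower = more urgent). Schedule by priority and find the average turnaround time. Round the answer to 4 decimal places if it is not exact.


Sort by priority (ascending = highest first):
Order: [(1, 11), (2, 12), (3, 10)]
Completion times:
  Priority 1, burst=11, C=11
  Priority 2, burst=12, C=23
  Priority 3, burst=10, C=33
Average turnaround = 67/3 = 22.3333

22.3333


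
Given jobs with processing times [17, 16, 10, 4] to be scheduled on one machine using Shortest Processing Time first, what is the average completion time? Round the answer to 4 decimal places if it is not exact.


Sort jobs by processing time (SPT order): [4, 10, 16, 17]
Compute completion times sequentially:
  Job 1: processing = 4, completes at 4
  Job 2: processing = 10, completes at 14
  Job 3: processing = 16, completes at 30
  Job 4: processing = 17, completes at 47
Sum of completion times = 95
Average completion time = 95/4 = 23.75

23.75


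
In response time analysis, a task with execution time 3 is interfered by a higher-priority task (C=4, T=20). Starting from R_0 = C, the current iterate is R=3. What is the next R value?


R_next = C + ceil(R_prev / T_hp) * C_hp
ceil(3 / 20) = ceil(0.15) = 1
Interference = 1 * 4 = 4
R_next = 3 + 4 = 7

7


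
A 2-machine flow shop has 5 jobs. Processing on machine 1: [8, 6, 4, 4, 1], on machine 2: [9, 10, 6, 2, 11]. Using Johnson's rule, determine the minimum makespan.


Apply Johnson's rule:
  Group 1 (a <= b): [(5, 1, 11), (3, 4, 6), (2, 6, 10), (1, 8, 9)]
  Group 2 (a > b): [(4, 4, 2)]
Optimal job order: [5, 3, 2, 1, 4]
Schedule:
  Job 5: M1 done at 1, M2 done at 12
  Job 3: M1 done at 5, M2 done at 18
  Job 2: M1 done at 11, M2 done at 28
  Job 1: M1 done at 19, M2 done at 37
  Job 4: M1 done at 23, M2 done at 39
Makespan = 39

39


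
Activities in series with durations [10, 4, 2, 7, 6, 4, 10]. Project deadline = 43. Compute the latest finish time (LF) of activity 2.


LF(activity 2) = deadline - sum of successor durations
Successors: activities 3 through 7 with durations [2, 7, 6, 4, 10]
Sum of successor durations = 29
LF = 43 - 29 = 14

14


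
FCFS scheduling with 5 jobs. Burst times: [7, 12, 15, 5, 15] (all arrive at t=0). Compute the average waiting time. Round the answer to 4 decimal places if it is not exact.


FCFS order (as given): [7, 12, 15, 5, 15]
Waiting times:
  Job 1: wait = 0
  Job 2: wait = 7
  Job 3: wait = 19
  Job 4: wait = 34
  Job 5: wait = 39
Sum of waiting times = 99
Average waiting time = 99/5 = 19.8

19.8


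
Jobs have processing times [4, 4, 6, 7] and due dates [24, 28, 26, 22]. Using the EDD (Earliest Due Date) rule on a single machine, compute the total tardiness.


Sort by due date (EDD order): [(7, 22), (4, 24), (6, 26), (4, 28)]
Compute completion times and tardiness:
  Job 1: p=7, d=22, C=7, tardiness=max(0,7-22)=0
  Job 2: p=4, d=24, C=11, tardiness=max(0,11-24)=0
  Job 3: p=6, d=26, C=17, tardiness=max(0,17-26)=0
  Job 4: p=4, d=28, C=21, tardiness=max(0,21-28)=0
Total tardiness = 0

0


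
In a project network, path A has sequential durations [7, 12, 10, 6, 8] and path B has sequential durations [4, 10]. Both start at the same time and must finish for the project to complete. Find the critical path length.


Path A total = 7 + 12 + 10 + 6 + 8 = 43
Path B total = 4 + 10 = 14
Critical path = longest path = max(43, 14) = 43

43


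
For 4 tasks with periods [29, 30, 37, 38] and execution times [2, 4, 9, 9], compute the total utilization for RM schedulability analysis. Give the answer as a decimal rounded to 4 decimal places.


Compute individual utilizations (exact fractions):
  Task 1: C/T = 2/29 (approx. 0.069)
  Task 2: C/T = 4/30 = 2/15 (approx. 0.1333)
  Task 3: C/T = 9/37 (approx. 0.2432)
  Task 4: C/T = 9/38 (approx. 0.2368)
Total utilization U = 2/29 + 2/15 + 9/37 + 9/38 = 417353/611610
Rounded to 4 decimal places: U = 0.6824
RM (Liu & Layland) bound for 4 tasks = 0.756828; compare with U = 417353/611610 (approx. 0.682384)
U <= bound, so schedulable by RM sufficient condition.

0.6824


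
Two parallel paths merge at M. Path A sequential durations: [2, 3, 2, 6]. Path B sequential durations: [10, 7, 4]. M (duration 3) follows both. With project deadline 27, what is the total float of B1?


Forward pass: ES(B1) = sum of predecessors on chain B = 0
EF = ES + duration = 0 + 10 = 10
Backward pass: LF(M) = deadline = 27; LS(M) = 27 - 3 = 24
LF(B1) = LS(M) - sum(successors on chain B) = 24 - 11 = 13
LS = LF - duration = 13 - 10 = 3
Total float = LS - ES = 3 - 0 = 3

3


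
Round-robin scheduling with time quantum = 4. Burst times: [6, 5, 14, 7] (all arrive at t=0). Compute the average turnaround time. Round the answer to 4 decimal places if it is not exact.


Time quantum = 4
Execution trace:
  J1 runs 4 units, time = 4
  J2 runs 4 units, time = 8
  J3 runs 4 units, time = 12
  J4 runs 4 units, time = 16
  J1 runs 2 units, time = 18
  J2 runs 1 units, time = 19
  J3 runs 4 units, time = 23
  J4 runs 3 units, time = 26
  J3 runs 4 units, time = 30
  J3 runs 2 units, time = 32
Finish times: [18, 19, 32, 26]
Average turnaround = 95/4 = 23.75

23.75


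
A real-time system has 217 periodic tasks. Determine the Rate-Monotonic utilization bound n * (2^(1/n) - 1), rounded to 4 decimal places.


Compute 2^(1/217) = 1.0031993336
Subtract 1: 1.0031993336 - 1 = 0.0031993336
Multiply by n: 217 * 0.0031993336 = 0.6942553912
Round to 4 dp: 0.6943

0.6943


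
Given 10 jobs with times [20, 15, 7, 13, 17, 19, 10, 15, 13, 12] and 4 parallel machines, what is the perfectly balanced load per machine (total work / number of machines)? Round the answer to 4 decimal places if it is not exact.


Total processing time = 20 + 15 + 7 + 13 + 17 + 19 + 10 + 15 + 13 + 12 = 141
Number of machines = 4
Ideal balanced load = 141 / 4 = 35.25

35.25


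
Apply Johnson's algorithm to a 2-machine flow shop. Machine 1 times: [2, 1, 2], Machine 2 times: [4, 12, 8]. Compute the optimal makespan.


Apply Johnson's rule:
  Group 1 (a <= b): [(2, 1, 12), (1, 2, 4), (3, 2, 8)]
  Group 2 (a > b): []
Optimal job order: [2, 1, 3]
Schedule:
  Job 2: M1 done at 1, M2 done at 13
  Job 1: M1 done at 3, M2 done at 17
  Job 3: M1 done at 5, M2 done at 25
Makespan = 25

25


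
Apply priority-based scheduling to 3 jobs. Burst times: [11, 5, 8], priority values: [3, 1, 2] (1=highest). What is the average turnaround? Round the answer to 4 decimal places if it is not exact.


Sort by priority (ascending = highest first):
Order: [(1, 5), (2, 8), (3, 11)]
Completion times:
  Priority 1, burst=5, C=5
  Priority 2, burst=8, C=13
  Priority 3, burst=11, C=24
Average turnaround = 42/3 = 14.0

14.0


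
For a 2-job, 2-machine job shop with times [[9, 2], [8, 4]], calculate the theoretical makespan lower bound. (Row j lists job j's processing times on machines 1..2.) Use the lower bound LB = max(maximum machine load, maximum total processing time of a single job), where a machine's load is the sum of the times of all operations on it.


Machine loads:
  Machine 1: 9 + 8 = 17
  Machine 2: 2 + 4 = 6
Max machine load = 17
Job totals:
  Job 1: 11
  Job 2: 12
Max job total = 12
Lower bound = max(17, 12) = 17

17


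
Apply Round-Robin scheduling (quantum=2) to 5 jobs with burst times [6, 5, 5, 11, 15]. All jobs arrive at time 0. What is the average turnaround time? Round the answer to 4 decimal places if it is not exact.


Time quantum = 2
Execution trace:
  J1 runs 2 units, time = 2
  J2 runs 2 units, time = 4
  J3 runs 2 units, time = 6
  J4 runs 2 units, time = 8
  J5 runs 2 units, time = 10
  J1 runs 2 units, time = 12
  J2 runs 2 units, time = 14
  J3 runs 2 units, time = 16
  J4 runs 2 units, time = 18
  J5 runs 2 units, time = 20
  J1 runs 2 units, time = 22
  J2 runs 1 units, time = 23
  J3 runs 1 units, time = 24
  J4 runs 2 units, time = 26
  J5 runs 2 units, time = 28
  J4 runs 2 units, time = 30
  J5 runs 2 units, time = 32
  J4 runs 2 units, time = 34
  J5 runs 2 units, time = 36
  J4 runs 1 units, time = 37
  J5 runs 2 units, time = 39
  J5 runs 2 units, time = 41
  J5 runs 1 units, time = 42
Finish times: [22, 23, 24, 37, 42]
Average turnaround = 148/5 = 29.6

29.6


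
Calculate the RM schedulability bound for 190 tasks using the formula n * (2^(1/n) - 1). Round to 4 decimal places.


Compute 2^(1/190) = 1.0036548056
Subtract 1: 1.0036548056 - 1 = 0.0036548056
Multiply by n: 190 * 0.0036548056 = 0.6944130640
Round to 4 dp: 0.6944

0.6944


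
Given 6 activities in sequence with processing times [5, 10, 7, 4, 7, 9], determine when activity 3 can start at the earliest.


Activity 3 starts after activities 1 through 2 complete.
Predecessor durations: [5, 10]
ES = 5 + 10 = 15

15


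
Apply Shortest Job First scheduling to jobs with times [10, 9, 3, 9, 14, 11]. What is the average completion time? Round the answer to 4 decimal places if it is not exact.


SJF order (ascending): [3, 9, 9, 10, 11, 14]
Completion times:
  Job 1: burst=3, C=3
  Job 2: burst=9, C=12
  Job 3: burst=9, C=21
  Job 4: burst=10, C=31
  Job 5: burst=11, C=42
  Job 6: burst=14, C=56
Average completion = 165/6 = 27.5

27.5


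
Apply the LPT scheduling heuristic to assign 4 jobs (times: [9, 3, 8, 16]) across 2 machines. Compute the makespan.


Sort jobs in decreasing order (LPT): [16, 9, 8, 3]
Assign each job to the least loaded machine:
  Machine 1: jobs [16, 3], load = 19
  Machine 2: jobs [9, 8], load = 17
Makespan = max load = 19

19


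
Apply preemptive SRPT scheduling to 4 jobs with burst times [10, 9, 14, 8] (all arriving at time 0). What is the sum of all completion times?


Since all jobs arrive at t=0, SRPT equals SPT ordering.
SPT order: [8, 9, 10, 14]
Completion times:
  Job 1: p=8, C=8
  Job 2: p=9, C=17
  Job 3: p=10, C=27
  Job 4: p=14, C=41
Total completion time = 8 + 17 + 27 + 41 = 93

93


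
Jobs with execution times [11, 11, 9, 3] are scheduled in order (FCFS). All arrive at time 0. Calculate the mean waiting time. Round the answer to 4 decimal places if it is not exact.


FCFS order (as given): [11, 11, 9, 3]
Waiting times:
  Job 1: wait = 0
  Job 2: wait = 11
  Job 3: wait = 22
  Job 4: wait = 31
Sum of waiting times = 64
Average waiting time = 64/4 = 16.0

16.0


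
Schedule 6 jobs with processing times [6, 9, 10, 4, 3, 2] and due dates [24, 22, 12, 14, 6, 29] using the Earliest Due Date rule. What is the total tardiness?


Sort by due date (EDD order): [(3, 6), (10, 12), (4, 14), (9, 22), (6, 24), (2, 29)]
Compute completion times and tardiness:
  Job 1: p=3, d=6, C=3, tardiness=max(0,3-6)=0
  Job 2: p=10, d=12, C=13, tardiness=max(0,13-12)=1
  Job 3: p=4, d=14, C=17, tardiness=max(0,17-14)=3
  Job 4: p=9, d=22, C=26, tardiness=max(0,26-22)=4
  Job 5: p=6, d=24, C=32, tardiness=max(0,32-24)=8
  Job 6: p=2, d=29, C=34, tardiness=max(0,34-29)=5
Total tardiness = 21

21


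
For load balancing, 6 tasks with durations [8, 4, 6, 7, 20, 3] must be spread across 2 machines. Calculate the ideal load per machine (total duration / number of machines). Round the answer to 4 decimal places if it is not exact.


Total processing time = 8 + 4 + 6 + 7 + 20 + 3 = 48
Number of machines = 2
Ideal balanced load = 48 / 2 = 24.0

24.0


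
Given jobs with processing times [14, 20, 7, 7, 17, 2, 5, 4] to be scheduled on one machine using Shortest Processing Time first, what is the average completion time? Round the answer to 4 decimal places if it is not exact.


Sort jobs by processing time (SPT order): [2, 4, 5, 7, 7, 14, 17, 20]
Compute completion times sequentially:
  Job 1: processing = 2, completes at 2
  Job 2: processing = 4, completes at 6
  Job 3: processing = 5, completes at 11
  Job 4: processing = 7, completes at 18
  Job 5: processing = 7, completes at 25
  Job 6: processing = 14, completes at 39
  Job 7: processing = 17, completes at 56
  Job 8: processing = 20, completes at 76
Sum of completion times = 233
Average completion time = 233/8 = 29.125

29.125


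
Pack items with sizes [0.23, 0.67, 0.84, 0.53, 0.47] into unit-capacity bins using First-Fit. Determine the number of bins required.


Place items sequentially using First-Fit:
  Item 0.23 -> new Bin 1
  Item 0.67 -> Bin 1 (now 0.9)
  Item 0.84 -> new Bin 2
  Item 0.53 -> new Bin 3
  Item 0.47 -> Bin 3 (now 1.0)
Total bins used = 3

3


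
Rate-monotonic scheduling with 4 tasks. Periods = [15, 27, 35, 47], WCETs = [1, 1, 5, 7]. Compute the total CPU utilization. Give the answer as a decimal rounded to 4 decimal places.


Compute individual utilizations (exact fractions):
  Task 1: C/T = 1/15 (approx. 0.0667)
  Task 2: C/T = 1/27 (approx. 0.037)
  Task 3: C/T = 5/35 = 1/7 (approx. 0.1429)
  Task 4: C/T = 7/47 (approx. 0.1489)
Total utilization U = 1/15 + 1/27 + 1/7 + 7/47 = 17566/44415
Rounded to 4 decimal places: U = 0.3955
RM (Liu & Layland) bound for 4 tasks = 0.756828; compare with U = 17566/44415 (approx. 0.395497)
U <= bound, so schedulable by RM sufficient condition.

0.3955


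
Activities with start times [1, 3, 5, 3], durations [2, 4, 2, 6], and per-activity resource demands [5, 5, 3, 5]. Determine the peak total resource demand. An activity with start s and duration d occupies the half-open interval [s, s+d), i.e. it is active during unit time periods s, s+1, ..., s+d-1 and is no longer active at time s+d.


Each activity i is active on [start_i, start_i + duration_i).
Compute total resource usage per time slot:
  t=0: active resources = [], total = 0
  t=1: active resources = [5], total = 5
  t=2: active resources = [5], total = 5
  t=3: active resources = [5, 5], total = 10
  t=4: active resources = [5, 5], total = 10
  t=5: active resources = [5, 3, 5], total = 13
  t=6: active resources = [5, 3, 5], total = 13
  t=7: active resources = [5], total = 5
  t=8: active resources = [5], total = 5
Peak resource demand = 13

13


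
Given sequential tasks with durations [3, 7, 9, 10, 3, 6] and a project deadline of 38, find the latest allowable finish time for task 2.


LF(activity 2) = deadline - sum of successor durations
Successors: activities 3 through 6 with durations [9, 10, 3, 6]
Sum of successor durations = 28
LF = 38 - 28 = 10

10


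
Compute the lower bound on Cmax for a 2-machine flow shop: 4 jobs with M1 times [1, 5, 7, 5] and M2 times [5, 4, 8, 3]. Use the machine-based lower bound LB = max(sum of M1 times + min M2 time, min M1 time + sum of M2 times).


LB1 = sum(M1 times) + min(M2 times) = 18 + 3 = 21
LB2 = min(M1 times) + sum(M2 times) = 1 + 20 = 21
Lower bound = max(LB1, LB2) = max(21, 21) = 21

21


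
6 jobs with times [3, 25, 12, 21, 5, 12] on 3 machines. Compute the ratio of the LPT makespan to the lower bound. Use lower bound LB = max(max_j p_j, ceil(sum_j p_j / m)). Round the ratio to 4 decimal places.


LPT order: [25, 21, 12, 12, 5, 3]
Machine loads after assignment: [25, 26, 27]
LPT makespan = 27
Lower bound = max(max_job, ceil(total/3)) = max(25, 26) = 26
Ratio = 27 / 26 = 1.0385

1.0385


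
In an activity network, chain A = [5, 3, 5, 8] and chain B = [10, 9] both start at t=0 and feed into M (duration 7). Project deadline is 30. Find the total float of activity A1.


Forward pass: ES(A1) = sum of predecessors on chain A = 0
EF = ES + duration = 0 + 5 = 5
Backward pass: LF(M) = deadline = 30; LS(M) = 30 - 7 = 23
LF(A1) = LS(M) - sum(successors on chain A) = 23 - 16 = 7
LS = LF - duration = 7 - 5 = 2
Total float = LS - ES = 2 - 0 = 2

2


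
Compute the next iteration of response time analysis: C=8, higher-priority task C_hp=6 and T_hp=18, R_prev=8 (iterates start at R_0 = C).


R_next = C + ceil(R_prev / T_hp) * C_hp
ceil(8 / 18) = ceil(0.4444) = 1
Interference = 1 * 6 = 6
R_next = 8 + 6 = 14

14


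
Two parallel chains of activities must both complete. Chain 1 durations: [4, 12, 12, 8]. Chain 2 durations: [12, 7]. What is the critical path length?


Path A total = 4 + 12 + 12 + 8 = 36
Path B total = 12 + 7 = 19
Critical path = longest path = max(36, 19) = 36

36


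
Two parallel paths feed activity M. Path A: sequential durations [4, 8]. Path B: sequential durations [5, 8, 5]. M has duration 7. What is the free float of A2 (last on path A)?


ES(A2) = sum of predecessors on chain A = 4
EF(A2) = ES + duration = 4 + 8 = 12
Successor of A2 is M. ES(M) = max(sum(A), sum(B)) = max(12, 18) = 18
Free float = ES(successor) - EF(current) = 18 - 12 = 6

6


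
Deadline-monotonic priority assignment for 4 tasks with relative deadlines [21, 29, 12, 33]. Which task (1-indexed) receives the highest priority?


Sort tasks by relative deadline (ascending):
  Task 3: deadline = 12
  Task 1: deadline = 21
  Task 2: deadline = 29
  Task 4: deadline = 33
Priority order (highest first): [3, 1, 2, 4]
Highest priority task = 3

3


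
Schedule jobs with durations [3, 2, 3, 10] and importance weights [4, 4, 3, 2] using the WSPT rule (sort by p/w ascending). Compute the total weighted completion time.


Compute p/w ratios and sort ascending (WSPT): [(2, 4), (3, 4), (3, 3), (10, 2)]
Compute weighted completion times:
  Job (p=2,w=4): C=2, w*C=4*2=8
  Job (p=3,w=4): C=5, w*C=4*5=20
  Job (p=3,w=3): C=8, w*C=3*8=24
  Job (p=10,w=2): C=18, w*C=2*18=36
Total weighted completion time = 88

88


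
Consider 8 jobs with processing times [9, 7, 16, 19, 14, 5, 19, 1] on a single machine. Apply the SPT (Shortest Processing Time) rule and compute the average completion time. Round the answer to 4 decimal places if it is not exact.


Sort jobs by processing time (SPT order): [1, 5, 7, 9, 14, 16, 19, 19]
Compute completion times sequentially:
  Job 1: processing = 1, completes at 1
  Job 2: processing = 5, completes at 6
  Job 3: processing = 7, completes at 13
  Job 4: processing = 9, completes at 22
  Job 5: processing = 14, completes at 36
  Job 6: processing = 16, completes at 52
  Job 7: processing = 19, completes at 71
  Job 8: processing = 19, completes at 90
Sum of completion times = 291
Average completion time = 291/8 = 36.375

36.375


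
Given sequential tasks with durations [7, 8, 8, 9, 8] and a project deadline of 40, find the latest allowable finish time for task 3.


LF(activity 3) = deadline - sum of successor durations
Successors: activities 4 through 5 with durations [9, 8]
Sum of successor durations = 17
LF = 40 - 17 = 23

23


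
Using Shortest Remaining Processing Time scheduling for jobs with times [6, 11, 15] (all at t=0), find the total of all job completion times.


Since all jobs arrive at t=0, SRPT equals SPT ordering.
SPT order: [6, 11, 15]
Completion times:
  Job 1: p=6, C=6
  Job 2: p=11, C=17
  Job 3: p=15, C=32
Total completion time = 6 + 17 + 32 = 55

55


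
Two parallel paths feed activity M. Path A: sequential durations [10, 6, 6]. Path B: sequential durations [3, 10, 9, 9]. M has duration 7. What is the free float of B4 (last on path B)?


ES(B4) = sum of predecessors on chain B = 22
EF(B4) = ES + duration = 22 + 9 = 31
Successor of B4 is M. ES(M) = max(sum(A), sum(B)) = max(22, 31) = 31
Free float = ES(successor) - EF(current) = 31 - 31 = 0

0


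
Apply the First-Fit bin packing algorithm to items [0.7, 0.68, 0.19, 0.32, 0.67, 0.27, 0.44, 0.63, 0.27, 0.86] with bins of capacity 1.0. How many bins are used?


Place items sequentially using First-Fit:
  Item 0.7 -> new Bin 1
  Item 0.68 -> new Bin 2
  Item 0.19 -> Bin 1 (now 0.89)
  Item 0.32 -> Bin 2 (now 1.0)
  Item 0.67 -> new Bin 3
  Item 0.27 -> Bin 3 (now 0.94)
  Item 0.44 -> new Bin 4
  Item 0.63 -> new Bin 5
  Item 0.27 -> Bin 4 (now 0.71)
  Item 0.86 -> new Bin 6
Total bins used = 6

6


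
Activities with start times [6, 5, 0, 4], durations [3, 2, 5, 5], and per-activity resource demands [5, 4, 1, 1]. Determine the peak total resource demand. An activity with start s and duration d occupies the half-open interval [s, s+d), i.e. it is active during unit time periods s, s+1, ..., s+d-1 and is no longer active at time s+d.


Each activity i is active on [start_i, start_i + duration_i).
Compute total resource usage per time slot:
  t=0: active resources = [1], total = 1
  t=1: active resources = [1], total = 1
  t=2: active resources = [1], total = 1
  t=3: active resources = [1], total = 1
  t=4: active resources = [1, 1], total = 2
  t=5: active resources = [4, 1], total = 5
  t=6: active resources = [5, 4, 1], total = 10
  t=7: active resources = [5, 1], total = 6
  t=8: active resources = [5, 1], total = 6
Peak resource demand = 10

10


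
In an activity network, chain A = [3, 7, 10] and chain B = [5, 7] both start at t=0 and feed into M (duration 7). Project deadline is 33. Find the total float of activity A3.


Forward pass: ES(A3) = sum of predecessors on chain A = 10
EF = ES + duration = 10 + 10 = 20
Backward pass: LF(M) = deadline = 33; LS(M) = 33 - 7 = 26
LF(A3) = LS(M) - sum(successors on chain A) = 26 - 0 = 26
LS = LF - duration = 26 - 10 = 16
Total float = LS - ES = 16 - 10 = 6

6


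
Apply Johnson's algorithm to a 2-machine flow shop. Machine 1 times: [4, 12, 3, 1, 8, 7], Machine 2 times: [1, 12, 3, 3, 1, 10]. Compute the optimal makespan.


Apply Johnson's rule:
  Group 1 (a <= b): [(4, 1, 3), (3, 3, 3), (6, 7, 10), (2, 12, 12)]
  Group 2 (a > b): [(1, 4, 1), (5, 8, 1)]
Optimal job order: [4, 3, 6, 2, 1, 5]
Schedule:
  Job 4: M1 done at 1, M2 done at 4
  Job 3: M1 done at 4, M2 done at 7
  Job 6: M1 done at 11, M2 done at 21
  Job 2: M1 done at 23, M2 done at 35
  Job 1: M1 done at 27, M2 done at 36
  Job 5: M1 done at 35, M2 done at 37
Makespan = 37

37


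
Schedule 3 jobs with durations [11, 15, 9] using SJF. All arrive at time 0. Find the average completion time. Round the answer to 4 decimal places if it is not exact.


SJF order (ascending): [9, 11, 15]
Completion times:
  Job 1: burst=9, C=9
  Job 2: burst=11, C=20
  Job 3: burst=15, C=35
Average completion = 64/3 = 21.3333

21.3333


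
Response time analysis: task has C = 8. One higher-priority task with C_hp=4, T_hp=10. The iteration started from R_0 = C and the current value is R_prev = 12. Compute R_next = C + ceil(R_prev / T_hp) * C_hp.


R_next = C + ceil(R_prev / T_hp) * C_hp
ceil(12 / 10) = ceil(1.2) = 2
Interference = 2 * 4 = 8
R_next = 8 + 8 = 16

16


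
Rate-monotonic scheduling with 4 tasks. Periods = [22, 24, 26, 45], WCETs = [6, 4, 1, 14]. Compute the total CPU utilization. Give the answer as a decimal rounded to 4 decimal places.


Compute individual utilizations (exact fractions):
  Task 1: C/T = 6/22 = 3/11 (approx. 0.2727)
  Task 2: C/T = 4/24 = 1/6 (approx. 0.1667)
  Task 3: C/T = 1/26 (approx. 0.0385)
  Task 4: C/T = 14/45 (approx. 0.3111)
Total utilization U = 3/11 + 1/6 + 1/26 + 14/45 = 5077/6435
Rounded to 4 decimal places: U = 0.7890
RM (Liu & Layland) bound for 4 tasks = 0.756828; compare with U = 5077/6435 (approx. 0.788967)
bound < U <= 1, so the RM sufficient condition is not met (inconclusive; an exact test such as response-time analysis is needed).

0.7890


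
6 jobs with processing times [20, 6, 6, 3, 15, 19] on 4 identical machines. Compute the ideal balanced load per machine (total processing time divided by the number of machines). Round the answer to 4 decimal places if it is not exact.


Total processing time = 20 + 6 + 6 + 3 + 15 + 19 = 69
Number of machines = 4
Ideal balanced load = 69 / 4 = 17.25

17.25


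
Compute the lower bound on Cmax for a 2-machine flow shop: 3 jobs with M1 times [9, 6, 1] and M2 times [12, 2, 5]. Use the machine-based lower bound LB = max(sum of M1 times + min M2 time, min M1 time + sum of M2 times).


LB1 = sum(M1 times) + min(M2 times) = 16 + 2 = 18
LB2 = min(M1 times) + sum(M2 times) = 1 + 19 = 20
Lower bound = max(LB1, LB2) = max(18, 20) = 20

20


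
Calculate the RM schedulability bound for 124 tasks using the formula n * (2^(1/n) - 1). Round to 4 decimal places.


Compute 2^(1/124) = 1.0056055492
Subtract 1: 1.0056055492 - 1 = 0.0056055492
Multiply by n: 124 * 0.0056055492 = 0.6950881008
Round to 4 dp: 0.6951

0.6951


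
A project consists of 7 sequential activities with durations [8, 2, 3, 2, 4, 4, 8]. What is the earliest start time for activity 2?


Activity 2 starts after activities 1 through 1 complete.
Predecessor durations: [8]
ES = 8 = 8

8


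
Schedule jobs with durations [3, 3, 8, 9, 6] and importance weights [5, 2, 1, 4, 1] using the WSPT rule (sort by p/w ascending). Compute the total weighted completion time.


Compute p/w ratios and sort ascending (WSPT): [(3, 5), (3, 2), (9, 4), (6, 1), (8, 1)]
Compute weighted completion times:
  Job (p=3,w=5): C=3, w*C=5*3=15
  Job (p=3,w=2): C=6, w*C=2*6=12
  Job (p=9,w=4): C=15, w*C=4*15=60
  Job (p=6,w=1): C=21, w*C=1*21=21
  Job (p=8,w=1): C=29, w*C=1*29=29
Total weighted completion time = 137

137


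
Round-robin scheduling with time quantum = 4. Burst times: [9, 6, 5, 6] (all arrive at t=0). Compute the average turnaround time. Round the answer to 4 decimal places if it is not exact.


Time quantum = 4
Execution trace:
  J1 runs 4 units, time = 4
  J2 runs 4 units, time = 8
  J3 runs 4 units, time = 12
  J4 runs 4 units, time = 16
  J1 runs 4 units, time = 20
  J2 runs 2 units, time = 22
  J3 runs 1 units, time = 23
  J4 runs 2 units, time = 25
  J1 runs 1 units, time = 26
Finish times: [26, 22, 23, 25]
Average turnaround = 96/4 = 24.0

24.0


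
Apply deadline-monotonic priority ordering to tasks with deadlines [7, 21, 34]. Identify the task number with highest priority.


Sort tasks by relative deadline (ascending):
  Task 1: deadline = 7
  Task 2: deadline = 21
  Task 3: deadline = 34
Priority order (highest first): [1, 2, 3]
Highest priority task = 1

1


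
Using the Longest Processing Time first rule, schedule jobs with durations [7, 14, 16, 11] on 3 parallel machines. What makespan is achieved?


Sort jobs in decreasing order (LPT): [16, 14, 11, 7]
Assign each job to the least loaded machine:
  Machine 1: jobs [16], load = 16
  Machine 2: jobs [14], load = 14
  Machine 3: jobs [11, 7], load = 18
Makespan = max load = 18

18


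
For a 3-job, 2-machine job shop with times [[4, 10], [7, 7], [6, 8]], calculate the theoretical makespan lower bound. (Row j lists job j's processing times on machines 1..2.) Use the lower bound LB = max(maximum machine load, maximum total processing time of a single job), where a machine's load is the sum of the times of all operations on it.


Machine loads:
  Machine 1: 4 + 7 + 6 = 17
  Machine 2: 10 + 7 + 8 = 25
Max machine load = 25
Job totals:
  Job 1: 14
  Job 2: 14
  Job 3: 14
Max job total = 14
Lower bound = max(25, 14) = 25

25


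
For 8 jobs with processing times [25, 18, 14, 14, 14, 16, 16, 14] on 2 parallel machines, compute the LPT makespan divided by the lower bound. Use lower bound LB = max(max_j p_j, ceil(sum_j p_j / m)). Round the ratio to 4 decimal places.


LPT order: [25, 18, 16, 16, 14, 14, 14, 14]
Machine loads after assignment: [69, 62]
LPT makespan = 69
Lower bound = max(max_job, ceil(total/2)) = max(25, 66) = 66
Ratio = 69 / 66 = 1.0455

1.0455


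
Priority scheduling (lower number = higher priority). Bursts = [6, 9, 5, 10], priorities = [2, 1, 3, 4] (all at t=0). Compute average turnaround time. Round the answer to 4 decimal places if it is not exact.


Sort by priority (ascending = highest first):
Order: [(1, 9), (2, 6), (3, 5), (4, 10)]
Completion times:
  Priority 1, burst=9, C=9
  Priority 2, burst=6, C=15
  Priority 3, burst=5, C=20
  Priority 4, burst=10, C=30
Average turnaround = 74/4 = 18.5

18.5


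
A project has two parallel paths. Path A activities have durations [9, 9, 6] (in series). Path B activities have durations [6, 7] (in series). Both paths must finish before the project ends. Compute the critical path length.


Path A total = 9 + 9 + 6 = 24
Path B total = 6 + 7 = 13
Critical path = longest path = max(24, 13) = 24

24


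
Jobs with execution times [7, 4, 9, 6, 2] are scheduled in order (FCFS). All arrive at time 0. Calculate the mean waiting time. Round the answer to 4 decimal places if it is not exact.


FCFS order (as given): [7, 4, 9, 6, 2]
Waiting times:
  Job 1: wait = 0
  Job 2: wait = 7
  Job 3: wait = 11
  Job 4: wait = 20
  Job 5: wait = 26
Sum of waiting times = 64
Average waiting time = 64/5 = 12.8

12.8


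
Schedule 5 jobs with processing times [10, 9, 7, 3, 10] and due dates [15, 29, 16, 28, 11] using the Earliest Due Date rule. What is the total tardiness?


Sort by due date (EDD order): [(10, 11), (10, 15), (7, 16), (3, 28), (9, 29)]
Compute completion times and tardiness:
  Job 1: p=10, d=11, C=10, tardiness=max(0,10-11)=0
  Job 2: p=10, d=15, C=20, tardiness=max(0,20-15)=5
  Job 3: p=7, d=16, C=27, tardiness=max(0,27-16)=11
  Job 4: p=3, d=28, C=30, tardiness=max(0,30-28)=2
  Job 5: p=9, d=29, C=39, tardiness=max(0,39-29)=10
Total tardiness = 28

28


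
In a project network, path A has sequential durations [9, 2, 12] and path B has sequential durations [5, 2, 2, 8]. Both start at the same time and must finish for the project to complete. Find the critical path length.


Path A total = 9 + 2 + 12 = 23
Path B total = 5 + 2 + 2 + 8 = 17
Critical path = longest path = max(23, 17) = 23

23


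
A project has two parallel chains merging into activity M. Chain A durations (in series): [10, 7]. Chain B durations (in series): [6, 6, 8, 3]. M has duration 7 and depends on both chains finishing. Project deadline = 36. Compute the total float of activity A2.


Forward pass: ES(A2) = sum of predecessors on chain A = 10
EF = ES + duration = 10 + 7 = 17
Backward pass: LF(M) = deadline = 36; LS(M) = 36 - 7 = 29
LF(A2) = LS(M) - sum(successors on chain A) = 29 - 0 = 29
LS = LF - duration = 29 - 7 = 22
Total float = LS - ES = 22 - 10 = 12

12


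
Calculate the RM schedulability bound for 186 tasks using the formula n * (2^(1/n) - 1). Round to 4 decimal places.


Compute 2^(1/186) = 1.0037335501
Subtract 1: 1.0037335501 - 1 = 0.0037335501
Multiply by n: 186 * 0.0037335501 = 0.6944403186
Round to 4 dp: 0.6944

0.6944


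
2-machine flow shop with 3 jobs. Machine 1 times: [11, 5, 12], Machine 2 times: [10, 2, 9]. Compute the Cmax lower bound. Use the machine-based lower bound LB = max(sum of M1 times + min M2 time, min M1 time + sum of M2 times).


LB1 = sum(M1 times) + min(M2 times) = 28 + 2 = 30
LB2 = min(M1 times) + sum(M2 times) = 5 + 21 = 26
Lower bound = max(LB1, LB2) = max(30, 26) = 30

30


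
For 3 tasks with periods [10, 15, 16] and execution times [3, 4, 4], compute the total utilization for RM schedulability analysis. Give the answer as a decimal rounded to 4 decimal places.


Compute individual utilizations (exact fractions):
  Task 1: C/T = 3/10 (approx. 0.3)
  Task 2: C/T = 4/15 (approx. 0.2667)
  Task 3: C/T = 4/16 = 1/4 (approx. 0.25)
Total utilization U = 3/10 + 4/15 + 1/4 = 49/60
Rounded to 4 decimal places: U = 0.8167
RM (Liu & Layland) bound for 3 tasks = 0.779763; compare with U = 49/60 (approx. 0.816667)
bound < U <= 1, so the RM sufficient condition is not met (inconclusive; an exact test such as response-time analysis is needed).

0.8167


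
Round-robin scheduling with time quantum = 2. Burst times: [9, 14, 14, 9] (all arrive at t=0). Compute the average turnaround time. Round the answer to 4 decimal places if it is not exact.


Time quantum = 2
Execution trace:
  J1 runs 2 units, time = 2
  J2 runs 2 units, time = 4
  J3 runs 2 units, time = 6
  J4 runs 2 units, time = 8
  J1 runs 2 units, time = 10
  J2 runs 2 units, time = 12
  J3 runs 2 units, time = 14
  J4 runs 2 units, time = 16
  J1 runs 2 units, time = 18
  J2 runs 2 units, time = 20
  J3 runs 2 units, time = 22
  J4 runs 2 units, time = 24
  J1 runs 2 units, time = 26
  J2 runs 2 units, time = 28
  J3 runs 2 units, time = 30
  J4 runs 2 units, time = 32
  J1 runs 1 units, time = 33
  J2 runs 2 units, time = 35
  J3 runs 2 units, time = 37
  J4 runs 1 units, time = 38
  J2 runs 2 units, time = 40
  J3 runs 2 units, time = 42
  J2 runs 2 units, time = 44
  J3 runs 2 units, time = 46
Finish times: [33, 44, 46, 38]
Average turnaround = 161/4 = 40.25

40.25


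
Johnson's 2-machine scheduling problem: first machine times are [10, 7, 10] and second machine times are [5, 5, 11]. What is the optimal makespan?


Apply Johnson's rule:
  Group 1 (a <= b): [(3, 10, 11)]
  Group 2 (a > b): [(1, 10, 5), (2, 7, 5)]
Optimal job order: [3, 1, 2]
Schedule:
  Job 3: M1 done at 10, M2 done at 21
  Job 1: M1 done at 20, M2 done at 26
  Job 2: M1 done at 27, M2 done at 32
Makespan = 32

32


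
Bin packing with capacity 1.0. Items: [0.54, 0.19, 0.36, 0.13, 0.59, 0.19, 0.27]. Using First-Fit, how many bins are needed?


Place items sequentially using First-Fit:
  Item 0.54 -> new Bin 1
  Item 0.19 -> Bin 1 (now 0.73)
  Item 0.36 -> new Bin 2
  Item 0.13 -> Bin 1 (now 0.86)
  Item 0.59 -> Bin 2 (now 0.95)
  Item 0.19 -> new Bin 3
  Item 0.27 -> Bin 3 (now 0.46)
Total bins used = 3

3


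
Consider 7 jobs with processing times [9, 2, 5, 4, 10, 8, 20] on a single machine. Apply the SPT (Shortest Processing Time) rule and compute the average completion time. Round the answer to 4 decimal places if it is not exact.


Sort jobs by processing time (SPT order): [2, 4, 5, 8, 9, 10, 20]
Compute completion times sequentially:
  Job 1: processing = 2, completes at 2
  Job 2: processing = 4, completes at 6
  Job 3: processing = 5, completes at 11
  Job 4: processing = 8, completes at 19
  Job 5: processing = 9, completes at 28
  Job 6: processing = 10, completes at 38
  Job 7: processing = 20, completes at 58
Sum of completion times = 162
Average completion time = 162/7 = 23.1429

23.1429


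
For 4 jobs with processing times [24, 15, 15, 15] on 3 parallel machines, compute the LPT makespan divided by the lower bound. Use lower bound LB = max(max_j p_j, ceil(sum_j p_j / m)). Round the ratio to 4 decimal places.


LPT order: [24, 15, 15, 15]
Machine loads after assignment: [24, 30, 15]
LPT makespan = 30
Lower bound = max(max_job, ceil(total/3)) = max(24, 23) = 24
Ratio = 30 / 24 = 1.25

1.25


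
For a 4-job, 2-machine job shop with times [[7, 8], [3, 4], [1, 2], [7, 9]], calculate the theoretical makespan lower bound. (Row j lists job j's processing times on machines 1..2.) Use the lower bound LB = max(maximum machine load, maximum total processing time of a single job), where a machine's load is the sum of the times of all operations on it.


Machine loads:
  Machine 1: 7 + 3 + 1 + 7 = 18
  Machine 2: 8 + 4 + 2 + 9 = 23
Max machine load = 23
Job totals:
  Job 1: 15
  Job 2: 7
  Job 3: 3
  Job 4: 16
Max job total = 16
Lower bound = max(23, 16) = 23

23


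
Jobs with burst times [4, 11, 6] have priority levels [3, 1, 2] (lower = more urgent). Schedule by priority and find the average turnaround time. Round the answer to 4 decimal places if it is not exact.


Sort by priority (ascending = highest first):
Order: [(1, 11), (2, 6), (3, 4)]
Completion times:
  Priority 1, burst=11, C=11
  Priority 2, burst=6, C=17
  Priority 3, burst=4, C=21
Average turnaround = 49/3 = 16.3333

16.3333


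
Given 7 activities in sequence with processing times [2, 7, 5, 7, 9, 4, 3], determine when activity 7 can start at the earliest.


Activity 7 starts after activities 1 through 6 complete.
Predecessor durations: [2, 7, 5, 7, 9, 4]
ES = 2 + 7 + 5 + 7 + 9 + 4 = 34

34


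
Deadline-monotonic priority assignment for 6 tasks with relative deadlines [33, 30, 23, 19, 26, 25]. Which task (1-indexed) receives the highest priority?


Sort tasks by relative deadline (ascending):
  Task 4: deadline = 19
  Task 3: deadline = 23
  Task 6: deadline = 25
  Task 5: deadline = 26
  Task 2: deadline = 30
  Task 1: deadline = 33
Priority order (highest first): [4, 3, 6, 5, 2, 1]
Highest priority task = 4

4


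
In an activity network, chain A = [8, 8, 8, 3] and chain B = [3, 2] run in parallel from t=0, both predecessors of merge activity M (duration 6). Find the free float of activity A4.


ES(A4) = sum of predecessors on chain A = 24
EF(A4) = ES + duration = 24 + 3 = 27
Successor of A4 is M. ES(M) = max(sum(A), sum(B)) = max(27, 5) = 27
Free float = ES(successor) - EF(current) = 27 - 27 = 0

0


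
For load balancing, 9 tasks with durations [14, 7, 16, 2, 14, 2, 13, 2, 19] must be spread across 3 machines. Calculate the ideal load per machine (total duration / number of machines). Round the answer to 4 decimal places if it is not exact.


Total processing time = 14 + 7 + 16 + 2 + 14 + 2 + 13 + 2 + 19 = 89
Number of machines = 3
Ideal balanced load = 89 / 3 = 29.6667

29.6667
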